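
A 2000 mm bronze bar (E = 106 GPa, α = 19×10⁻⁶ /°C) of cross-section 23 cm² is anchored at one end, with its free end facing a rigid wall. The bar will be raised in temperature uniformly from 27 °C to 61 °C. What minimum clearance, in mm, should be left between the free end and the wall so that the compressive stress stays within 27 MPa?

With no wall the bar would lengthen by αΔT L = 19×10⁻⁶ × 34 × 2000 = 1.292 mm.
At the allowable stress the elastic shortening the wall may impose is σL/E = 27 × 2000 / (106×10³) = 0.5094 mm.
The gap must absorb the remainder: g_min = 1.292 − 0.5094 = 0.7826 mm.

g ≈ 0.783 mm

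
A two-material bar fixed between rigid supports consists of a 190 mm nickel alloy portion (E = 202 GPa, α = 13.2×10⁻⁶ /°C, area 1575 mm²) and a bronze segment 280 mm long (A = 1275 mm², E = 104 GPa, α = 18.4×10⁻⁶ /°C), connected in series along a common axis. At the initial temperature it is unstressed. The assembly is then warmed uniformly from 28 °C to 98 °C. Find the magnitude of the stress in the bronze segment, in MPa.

σ ≈ 155 MPa (compressive)

Free thermal expansion of the whole bar: Σ αᵢΔT Lᵢ = 13.2×10⁻⁶×70×190 + 18.4×10⁻⁶×70×280 = 0.5362 mm.
The walls prevent any net length change, so an axial force P (same in every segment) develops. Compatibility: P · Σ Lᵢ/(AᵢEᵢ) = δ_free.
Σ Lᵢ/(AᵢEᵢ) = 190/(1575×202×10³) + 280/(1275×104×10³) = 2.709×10⁻⁶ mm/N.
So P = 0.5362 / 2.709×10⁻⁶ = 197.9 kN, compressive.
σ_{bronze} = P / A = 197900 / 1275 = 155.3 MPa.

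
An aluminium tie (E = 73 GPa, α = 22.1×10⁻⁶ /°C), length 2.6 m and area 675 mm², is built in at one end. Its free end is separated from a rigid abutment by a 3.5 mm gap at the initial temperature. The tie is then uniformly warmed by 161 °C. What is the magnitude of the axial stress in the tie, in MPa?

If the wall were absent the tie would grow by αΔT L = 22.1×10⁻⁶ × 161 × 2600 = 9.251 mm.
After closing the 3.5 mm clearance, 9.251 − 3.5 = 5.751 mm of expansion remains to be suppressed by the wall.
So σ = E(δ_free − g)/L = 73×10³ × 5.751/2600 = 161.5 MPa.

σ ≈ 161 MPa (compressive)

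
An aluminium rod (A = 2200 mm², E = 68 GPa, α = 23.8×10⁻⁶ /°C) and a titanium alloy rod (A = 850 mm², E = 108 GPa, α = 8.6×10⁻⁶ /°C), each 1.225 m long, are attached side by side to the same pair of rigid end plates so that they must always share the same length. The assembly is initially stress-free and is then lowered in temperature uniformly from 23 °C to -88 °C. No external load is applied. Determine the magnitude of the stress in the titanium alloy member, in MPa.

Equilibrium of a rigid end plate with no external load gives equal and opposite internal forces ±P in the two members. Since α_{aluminium} > α_{titanium alloy}, cooling drives the aluminium into tension and the titanium alloy into compression.
Compatibility of the two members (thermal + elastic change equal): (α₁ − α₂)ΔT = P·[1/(A₁E₁) + 1/(A₂E₂)].
|α₁ − α₂|·ΔT = 15.2×10⁻⁶ × 111 = 0.001687.
1/(A₁E₁) + 1/(A₂E₂) = 1/(2200×68×10³) + 1/(850×108×10³) = 1.758×10⁻⁸ N⁻¹.
P = 0.001687 / 1.758×10⁻⁸ = 95990 N = 95.99 kN.
σ_{titanium alloy} = P/A₂ = 95990/850 = 112.9 MPa, compressive.

σ ≈ 113 MPa (compressive)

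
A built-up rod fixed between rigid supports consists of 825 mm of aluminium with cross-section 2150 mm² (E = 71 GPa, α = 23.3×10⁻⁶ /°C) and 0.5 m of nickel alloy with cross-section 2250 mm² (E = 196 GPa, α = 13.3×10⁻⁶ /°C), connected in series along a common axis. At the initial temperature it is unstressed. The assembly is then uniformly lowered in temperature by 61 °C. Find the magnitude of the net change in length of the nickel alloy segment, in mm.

|ΔL| ≈ 0.132 mm

With the walls removed the bar would change length by δ_free = Σ αᵢΔT Lᵢ = 23.3×10⁻⁶×61×825 + 13.3×10⁻⁶×61×500 = 1.578 mm.
The walls prevent any net length change, so an axial force P (same in every segment) develops. Compatibility: P · Σ Lᵢ/(AᵢEᵢ) = δ_free.
Σ Lᵢ/(AᵢEᵢ) = 825/(2150×71×10³) + 500/(2250×196×10³) = 6.538×10⁻⁶ mm/N.
So P = 1.578 / 6.538×10⁻⁶ = 241.4 kN, tensile.
For the nickel alloy segment, free thermal change = 13.3×10⁻⁶×61×500 = 0.4056 mm and elastic change from P = 241400×500/(2250×196×10³) = 0.2737 mm; these oppose, so the net change is 0.132 mm (segment shortens).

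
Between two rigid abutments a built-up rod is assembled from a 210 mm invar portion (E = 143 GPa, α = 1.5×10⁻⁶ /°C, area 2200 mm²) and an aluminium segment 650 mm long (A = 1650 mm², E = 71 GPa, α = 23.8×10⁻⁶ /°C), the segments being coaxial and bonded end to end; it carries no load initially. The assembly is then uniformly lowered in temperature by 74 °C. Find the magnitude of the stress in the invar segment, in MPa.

Free thermal contraction of the whole bar: Σ αᵢΔT Lᵢ = 1.5×10⁻⁶×74×210 + 23.8×10⁻⁶×74×650 = 1.168 mm.
The walls prevent any net length change, so an axial force P (same in every segment) develops. Compatibility: P · Σ Lᵢ/(AᵢEᵢ) = δ_free.
Σ Lᵢ/(AᵢEᵢ) = 210/(2200×143×10³) + 650/(1650×71×10³) = 6.216×10⁻⁶ mm/N.
So P = 1.168 / 6.216×10⁻⁶ = 187.9 kN, tensile.
σ_{invar} = P / A = 187900 / 2200 = 85.42 MPa.

σ ≈ 85.4 MPa (tensile)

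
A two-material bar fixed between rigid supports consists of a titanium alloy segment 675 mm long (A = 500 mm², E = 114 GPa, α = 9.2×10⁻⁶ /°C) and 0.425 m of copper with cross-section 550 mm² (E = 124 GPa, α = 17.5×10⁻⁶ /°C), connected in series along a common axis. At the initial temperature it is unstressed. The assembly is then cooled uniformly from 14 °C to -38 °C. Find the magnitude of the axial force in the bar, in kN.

Free thermal contraction of the whole bar: Σ αᵢΔT Lᵢ = 9.2×10⁻⁶×52×675 + 17.5×10⁻⁶×52×425 = 0.7097 mm.
The rigid supports impose zero overall length change; the single axial force P common to all segments must satisfy P Σ Lᵢ/(AᵢEᵢ) = δ_free.
Σ Lᵢ/(AᵢEᵢ) = 675/(500×114×10³) + 425/(550×124×10³) = 1.807×10⁻⁵ mm/N.
Hence P = δ_free / Σ(L/AE) = 0.7097/1.807×10⁻⁵ = 39.27 kN (tensile).

P ≈ 39.3 kN (tensile)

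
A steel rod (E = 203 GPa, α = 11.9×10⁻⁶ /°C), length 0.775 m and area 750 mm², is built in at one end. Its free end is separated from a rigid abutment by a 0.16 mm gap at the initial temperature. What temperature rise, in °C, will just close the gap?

Contact occurs when the free expansion equals the gap: αΔT L = 0.16 mm.
ΔT = 0.16 / (11.9×10⁻⁶ × 775) = 17.35 °C.

ΔT ≈ 17.3 °C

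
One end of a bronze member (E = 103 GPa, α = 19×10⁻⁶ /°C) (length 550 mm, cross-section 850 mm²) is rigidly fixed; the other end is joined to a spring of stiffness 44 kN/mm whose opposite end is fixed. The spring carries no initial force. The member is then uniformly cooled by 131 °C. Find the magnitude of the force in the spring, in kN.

If the spring were absent the member would shorten by αΔT L = 19×10⁻⁶ × 131 × 550 = 1.369 mm.
With a force P in the spring, the elastic change of the member is PL/(AE) and that of the spring is P/k; compatibility requires their sum to equal δ_free.
So P = δ_free / [L/(AE) + 1/k] = 1.369 / [ 550/(850×103×10³) + 1/(44×10³) ].
P = 1.369 / 2.901×10⁻⁵ = 47190 N.

P ≈ 47.2 kN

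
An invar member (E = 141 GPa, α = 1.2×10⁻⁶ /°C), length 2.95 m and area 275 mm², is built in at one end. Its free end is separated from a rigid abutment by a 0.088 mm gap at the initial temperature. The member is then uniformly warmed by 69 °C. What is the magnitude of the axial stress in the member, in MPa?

Unrestrained expansion: δ_free = αΔT L = 1.2×10⁻⁶ × 69 × 2950 = 0.2443 mm.
This exceeds the 0.088 mm gap, so the wall pushes back. The portion of expansion that must be recovered elastically is δ_free − gap = 0.2443 − 0.088 = 0.1563 mm.
So σ = E(δ_free − g)/L = 141×10³ × 0.1563/2950 = 7.469 MPa.

σ ≈ 7.47 MPa (compressive)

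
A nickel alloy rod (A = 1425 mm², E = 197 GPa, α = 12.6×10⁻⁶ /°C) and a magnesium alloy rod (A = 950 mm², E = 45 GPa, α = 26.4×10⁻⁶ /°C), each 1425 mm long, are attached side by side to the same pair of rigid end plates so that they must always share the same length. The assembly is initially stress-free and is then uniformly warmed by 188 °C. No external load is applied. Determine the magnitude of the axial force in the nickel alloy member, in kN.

P ≈ 96.3 kN (tensile in the nickel alloy)

Equilibrium of a rigid end plate with no external load gives equal and opposite internal forces ±P in the two members. Since α_{magnesium alloy} > α_{nickel alloy}, heating drives the magnesium alloy into compression and the nickel alloy into tension.
Compatibility of the two members (thermal + elastic change equal): (α₁ − α₂)ΔT = P·[1/(A₁E₁) + 1/(A₂E₂)].
|α₁ − α₂|·ΔT = 13.8×10⁻⁶ × 188 = 0.002594.
1/(A₁E₁) + 1/(A₂E₂) = 1/(1425×197×10³) + 1/(950×45×10³) = 2.695×10⁻⁸ N⁻¹.
So P = 0.002594 / 2.695×10⁻⁸ = 96.25 kN.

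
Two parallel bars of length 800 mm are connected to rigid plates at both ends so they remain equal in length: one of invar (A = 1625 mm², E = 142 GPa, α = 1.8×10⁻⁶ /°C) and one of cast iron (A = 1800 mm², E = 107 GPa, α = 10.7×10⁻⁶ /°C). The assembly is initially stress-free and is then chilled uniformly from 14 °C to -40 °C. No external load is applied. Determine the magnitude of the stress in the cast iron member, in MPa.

σ ≈ 28 MPa (tensile)

Both members must finish at the same length. With the larger α, the cast iron tends to over-contract; the plates restrain it, putting the cast iron in tension and the invar in compression. With no external load the two internal forces are equal and opposite, magnitude P.
Compatibility of the two members (thermal + elastic change equal): (α₁ − α₂)ΔT = P·[1/(A₁E₁) + 1/(A₂E₂)].
|α₁ − α₂|·ΔT = 8.9×10⁻⁶ × 54 = 0.0004806.
1/(A₁E₁) + 1/(A₂E₂) = 1/(1625×142×10³) + 1/(1800×107×10³) = 9.526×10⁻⁹ N⁻¹.
P = 0.0004806 / 9.526×10⁻⁹ = 50450 N = 50.45 kN.
σ_{cast iron} = P/A₂ = 50450/1800 = 28.03 MPa, tensile.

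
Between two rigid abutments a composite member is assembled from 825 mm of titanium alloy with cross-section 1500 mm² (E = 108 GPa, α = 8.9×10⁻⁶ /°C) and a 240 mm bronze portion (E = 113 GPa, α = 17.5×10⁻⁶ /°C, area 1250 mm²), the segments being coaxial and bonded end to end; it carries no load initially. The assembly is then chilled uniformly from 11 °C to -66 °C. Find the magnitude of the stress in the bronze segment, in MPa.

σ ≈ 105 MPa (tensile)

Free thermal contraction of the whole bar: Σ αᵢΔT Lᵢ = 8.9×10⁻⁶×77×825 + 17.5×10⁻⁶×77×240 = 0.8888 mm.
Since the ends are fixed, an axial force P builds up, equal in every segment, with P · Σ Lᵢ/(AᵢEᵢ) = δ_free.
The series flexibility is Σ Lᵢ/(AᵢEᵢ) = 825/(1500×108×10³) + 240/(1250×113×10³) = 6.792×10⁻⁶ mm/N.
Hence P = δ_free / Σ(L/AE) = 0.8888/6.792×10⁻⁶ = 130.9 kN (tensile).
σ_{bronze} = P / A = 130900 / 1250 = 104.7 MPa.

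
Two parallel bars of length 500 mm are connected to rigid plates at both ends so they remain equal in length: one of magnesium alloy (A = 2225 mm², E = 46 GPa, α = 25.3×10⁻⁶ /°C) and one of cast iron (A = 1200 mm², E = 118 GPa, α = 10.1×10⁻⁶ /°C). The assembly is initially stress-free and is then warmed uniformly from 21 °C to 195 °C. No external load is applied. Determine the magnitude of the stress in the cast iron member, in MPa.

σ ≈ 131 MPa (tensile)

Both members must finish at the same length. With the larger α, the magnesium alloy tends to over-expand; the plates restrain it, putting the magnesium alloy in compression and the cast iron in tension. With no external load the two internal forces are equal and opposite, magnitude P.
Compatibility of the two members (thermal + elastic change equal): (α₁ − α₂)ΔT = P·[1/(A₁E₁) + 1/(A₂E₂)].
|α₁ − α₂|·ΔT = 15.2×10⁻⁶ × 174 = 0.002645.
1/(A₁E₁) + 1/(A₂E₂) = 1/(2225×46×10³) + 1/(1200×118×10³) = 1.683×10⁻⁸ N⁻¹.
So P = 0.002645 / 1.683×10⁻⁸ = 157.1 kN.
σ_{cast iron} = P/A₂ = 157100/1200 = 130.9 MPa, tensile.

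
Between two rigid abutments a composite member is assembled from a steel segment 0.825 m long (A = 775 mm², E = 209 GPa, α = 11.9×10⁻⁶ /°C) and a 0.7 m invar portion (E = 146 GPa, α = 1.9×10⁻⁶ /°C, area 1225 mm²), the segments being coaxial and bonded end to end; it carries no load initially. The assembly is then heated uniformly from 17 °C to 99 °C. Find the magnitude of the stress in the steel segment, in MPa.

σ ≈ 131 MPa (compressive)

If the supports were absent, the total length change would be Σ αᵢΔT Lᵢ = 11.9×10⁻⁶×82×825 + 1.9×10⁻⁶×82×700 = 0.9141 mm.
The rigid supports impose zero overall length change; the single axial force P common to all segments must satisfy P Σ Lᵢ/(AᵢEᵢ) = δ_free.
Σ Lᵢ/(AᵢEᵢ) = 825/(775×209×10³) + 700/(1225×146×10³) = 9.007×10⁻⁶ mm/N.
P = 0.9141 / 9.007×10⁻⁶ = 101500 N = 101.5 kN, compressive.
σ_{steel} = P / A = 101500 / 775 = 130.9 MPa.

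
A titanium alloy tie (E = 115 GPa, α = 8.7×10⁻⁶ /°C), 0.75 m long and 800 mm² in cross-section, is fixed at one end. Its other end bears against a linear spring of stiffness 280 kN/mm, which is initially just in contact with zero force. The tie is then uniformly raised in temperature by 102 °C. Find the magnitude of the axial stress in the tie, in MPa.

σ ≈ 71 MPa (compressive)

The unrestrained thermal change is αΔT L = 8.7×10⁻⁶ × 102 × 750 = 0.6655 mm.
Let P be the compressive force at the spring. The tie shortens elastically by PL/(AE) and the spring compresses by P/k; together these equal δ_free.
P [ L/(AE) + 1/k ] = δ_free → P [ 750/(800×115×10³) + 1/(280×10³) ] = 0.6655.
P = 0.6655 / 1.172×10⁻⁵ = 56770 N.
σ = P/A = 56770/800 = 70.96 MPa.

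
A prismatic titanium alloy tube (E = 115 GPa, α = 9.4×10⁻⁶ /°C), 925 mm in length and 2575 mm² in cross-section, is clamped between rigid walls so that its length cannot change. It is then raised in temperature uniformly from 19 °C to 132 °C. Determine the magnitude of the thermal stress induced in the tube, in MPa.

The supports are rigid, so the total axial strain is zero. The restrained thermal strain is ε = αΔT = 9.4×10⁻⁶ × 113 = 1062.2×10⁻⁶.
σ = EαΔT = 115×10³ × 9.4×10⁻⁶ × 113 = 122.2 MPa (compressive; the tube is trying to expand).

σ ≈ 122 MPa (compressive)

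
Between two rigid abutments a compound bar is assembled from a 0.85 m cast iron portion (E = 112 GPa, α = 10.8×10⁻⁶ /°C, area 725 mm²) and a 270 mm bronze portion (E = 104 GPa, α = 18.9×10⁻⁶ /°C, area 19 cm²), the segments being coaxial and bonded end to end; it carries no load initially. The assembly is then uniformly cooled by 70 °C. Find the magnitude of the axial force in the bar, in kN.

If the supports were absent, the total length change would be Σ αᵢΔT Lᵢ = 10.8×10⁻⁶×70×850 + 18.9×10⁻⁶×70×270 = 0.9998 mm.
Since the ends are fixed, an axial force P builds up, equal in every segment, with P · Σ Lᵢ/(AᵢEᵢ) = δ_free.
The series flexibility is Σ Lᵢ/(AᵢEᵢ) = 850/(725×112×10³) + 270/(1900×104×10³) = 1.183×10⁻⁵ mm/N.
Hence P = δ_free / Σ(L/AE) = 0.9998/1.183×10⁻⁵ = 84.48 kN (tensile).

P ≈ 84.5 kN (tensile)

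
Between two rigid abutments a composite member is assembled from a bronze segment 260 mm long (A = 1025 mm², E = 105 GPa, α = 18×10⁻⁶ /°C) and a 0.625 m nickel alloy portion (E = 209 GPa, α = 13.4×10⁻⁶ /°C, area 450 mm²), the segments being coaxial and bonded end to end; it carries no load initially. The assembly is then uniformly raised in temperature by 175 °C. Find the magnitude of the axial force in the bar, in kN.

P ≈ 252 kN (compressive)

If the supports were absent, the total length change would be Σ αᵢΔT Lᵢ = 18×10⁻⁶×175×260 + 13.4×10⁻⁶×175×625 = 2.285 mm.
The walls prevent any net length change, so an axial force P (same in every segment) develops. Compatibility: P · Σ Lᵢ/(AᵢEᵢ) = δ_free.
The series flexibility is Σ Lᵢ/(AᵢEᵢ) = 260/(1025×105×10³) + 625/(450×209×10³) = 9.061×10⁻⁶ mm/N.
So P = 2.285 / 9.061×10⁻⁶ = 252.1 kN, compressive.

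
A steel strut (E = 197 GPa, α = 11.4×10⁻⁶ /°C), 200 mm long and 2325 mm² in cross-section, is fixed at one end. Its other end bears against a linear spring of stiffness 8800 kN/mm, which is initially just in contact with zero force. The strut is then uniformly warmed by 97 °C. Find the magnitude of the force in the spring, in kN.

Free thermal expansion: δ_free = αΔT L = 11.4×10⁻⁶ × 97 × 200 = 0.2212 mm.
With a force P in the spring, the elastic change of the strut is PL/(AE) and that of the spring is P/k; compatibility requires their sum to equal δ_free.
So P = δ_free / [L/(AE) + 1/k] = 0.2212 / [ 200/(2325×197×10³) + 1/(8800×10³) ].
P = 0.2212 / 5.503×10⁻⁷ = 401900 N.

P ≈ 402 kN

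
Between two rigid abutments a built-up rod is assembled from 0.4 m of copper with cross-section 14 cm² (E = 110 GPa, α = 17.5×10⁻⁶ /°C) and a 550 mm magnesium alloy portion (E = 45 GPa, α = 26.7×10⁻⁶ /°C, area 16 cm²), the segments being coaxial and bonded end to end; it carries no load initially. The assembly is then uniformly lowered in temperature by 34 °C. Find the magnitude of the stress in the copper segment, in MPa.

σ ≈ 51.4 MPa (tensile)

With the walls removed the bar would change length by δ_free = Σ αᵢΔT Lᵢ = 17.5×10⁻⁶×34×400 + 26.7×10⁻⁶×34×550 = 0.7373 mm.
The walls prevent any net length change, so an axial force P (same in every segment) develops. Compatibility: P · Σ Lᵢ/(AᵢEᵢ) = δ_free.
Σ Lᵢ/(AᵢEᵢ) = 400/(1400×110×10³) + 550/(1600×45×10³) = 1.024×10⁻⁵ mm/N.
So P = 0.7373 / 1.024×10⁻⁵ = 72.03 kN, tensile.
σ_{copper} = P / A = 72030 / 1400 = 51.45 MPa.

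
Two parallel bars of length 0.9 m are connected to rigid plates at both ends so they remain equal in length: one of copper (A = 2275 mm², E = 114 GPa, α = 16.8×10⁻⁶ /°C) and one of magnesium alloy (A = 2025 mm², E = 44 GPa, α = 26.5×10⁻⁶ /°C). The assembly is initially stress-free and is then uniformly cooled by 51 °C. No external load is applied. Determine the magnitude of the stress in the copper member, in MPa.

σ ≈ 14.4 MPa (compressive)

The magnesium alloy has the larger α, so on cooling it would change length more than the copper if both were free. The rigid plates force a common final length, so the magnesium alloy is put into tension and the copper into compression, with equal and opposite forces P (no external load).
Setting the final lengths equal and cancelling L: (α₁ − α₂)ΔT = P/(A₁E₁) + P/(A₂E₂).
|α₁ − α₂|·ΔT = 9.7×10⁻⁶ × 51 = 0.0004947.
1/(A₁E₁) + 1/(A₂E₂) = 1/(2275×114×10³) + 1/(2025×44×10³) = 1.508×10⁻⁸ N⁻¹.
P = 0.0004947 / 1.508×10⁻⁸ = 32810 N = 32.81 kN.
σ_{copper} = P/A₁ = 32810/2275 = 14.42 MPa, compressive.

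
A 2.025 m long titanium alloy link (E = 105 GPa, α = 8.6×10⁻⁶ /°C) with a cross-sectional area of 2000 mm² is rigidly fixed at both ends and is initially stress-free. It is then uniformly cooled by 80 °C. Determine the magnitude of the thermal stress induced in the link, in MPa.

The supports are rigid, so the total axial strain is zero. The restrained thermal strain is ε = αΔT = 8.6×10⁻⁶ × 80 = 688×10⁻⁶.
Hence σ = E·αΔT = 105×10³ × 688×10⁻⁶ = 72.24 MPa, tensile.

σ ≈ 72.2 MPa (tensile)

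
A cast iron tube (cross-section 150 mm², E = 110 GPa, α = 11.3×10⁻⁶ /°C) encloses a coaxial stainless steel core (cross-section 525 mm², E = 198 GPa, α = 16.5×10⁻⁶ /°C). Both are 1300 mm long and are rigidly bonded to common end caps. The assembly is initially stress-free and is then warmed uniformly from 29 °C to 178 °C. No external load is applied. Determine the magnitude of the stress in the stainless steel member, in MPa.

Equilibrium of a rigid end plate with no external load gives equal and opposite internal forces ±P in the two members. Since α_{stainless steel} > α_{cast iron}, heating drives the stainless steel into compression and the cast iron into tension.
Setting the final lengths equal and cancelling L: (α₁ − α₂)ΔT = P/(A₁E₁) + P/(A₂E₂).
|α₁ − α₂|·ΔT = 5.2×10⁻⁶ × 149 = 0.0007748.
1/(A₁E₁) + 1/(A₂E₂) = 1/(150×110×10³) + 1/(525×198×10³) = 7.023×10⁻⁸ N⁻¹.
So P = 0.0007748 / 7.023×10⁻⁸ = 11.03 kN.
σ_{stainless steel} = P/A₂ = 11030/525 = 21.02 MPa, compressive.

σ ≈ 21 MPa (compressive)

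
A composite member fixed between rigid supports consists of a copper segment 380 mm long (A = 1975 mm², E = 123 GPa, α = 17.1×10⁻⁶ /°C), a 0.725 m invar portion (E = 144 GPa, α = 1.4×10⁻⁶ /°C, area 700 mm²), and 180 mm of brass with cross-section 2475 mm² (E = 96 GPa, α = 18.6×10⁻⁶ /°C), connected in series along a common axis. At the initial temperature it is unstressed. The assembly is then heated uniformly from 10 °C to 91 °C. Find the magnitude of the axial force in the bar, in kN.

P ≈ 92.5 kN (compressive)

Free thermal expansion of the whole bar: Σ αᵢΔT Lᵢ = 17.1×10⁻⁶×81×380 + 1.4×10⁻⁶×81×725 + 18.6×10⁻⁶×81×180 = 0.8797 mm.
The walls prevent any net length change, so an axial force P (same in every segment) develops. Compatibility: P · Σ Lᵢ/(AᵢEᵢ) = δ_free.
The series flexibility is Σ Lᵢ/(AᵢEᵢ) = 380/(1975×123×10³) + 725/(700×144×10³) + 180/(2475×96×10³) = 9.514×10⁻⁶ mm/N.
P = 0.8797 / 9.514×10⁻⁶ = 92470 N = 92.47 kN, compressive.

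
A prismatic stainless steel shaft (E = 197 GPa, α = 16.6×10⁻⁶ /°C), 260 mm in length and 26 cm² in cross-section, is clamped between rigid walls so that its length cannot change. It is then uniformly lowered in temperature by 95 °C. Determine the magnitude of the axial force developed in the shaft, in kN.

P ≈ 808 kN (tensile)

Full restraint means ε = 0, so the stress is σ = EαΔT = 197×10³ × 16.6×10⁻⁶ × 95 = 310.7 MPa.
Axial force P = σA = 310.7 × 2600 = 807700 N = 807.7 kN, tensile.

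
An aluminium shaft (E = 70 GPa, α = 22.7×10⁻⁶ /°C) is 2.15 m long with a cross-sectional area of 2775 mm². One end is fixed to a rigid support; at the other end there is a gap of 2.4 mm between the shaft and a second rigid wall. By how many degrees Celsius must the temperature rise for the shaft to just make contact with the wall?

ΔT ≈ 49.2 °C

Contact occurs when the free expansion equals the gap: αΔT L = 2.4 mm.
ΔT = 2.4 / (22.7×10⁻⁶ × 2150) = 49.18 °C.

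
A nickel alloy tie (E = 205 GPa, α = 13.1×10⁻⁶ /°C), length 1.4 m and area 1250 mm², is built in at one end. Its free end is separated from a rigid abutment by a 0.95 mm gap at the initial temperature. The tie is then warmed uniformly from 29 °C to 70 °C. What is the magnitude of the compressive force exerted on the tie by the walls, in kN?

P ≈ 0 kN

Free thermal elongation = αΔT L = 13.1×10⁻⁶ × 41 × 1400 = 0.7519 mm.
Since δ_free = 0.752 mm is less than the 0.95 mm gap, the tie never touches the wall. No axial force develops.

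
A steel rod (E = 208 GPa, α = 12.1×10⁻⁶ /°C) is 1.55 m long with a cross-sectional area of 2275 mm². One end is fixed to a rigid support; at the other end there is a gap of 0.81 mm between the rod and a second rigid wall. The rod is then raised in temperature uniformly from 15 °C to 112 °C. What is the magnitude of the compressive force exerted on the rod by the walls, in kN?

P ≈ 308 kN

If the wall were absent the rod would grow by αΔT L = 12.1×10⁻⁶ × 97 × 1550 = 1.819 mm.
This exceeds the 0.81 mm gap, so the wall pushes back. The portion of expansion that must be recovered elastically is δ_free − gap = 1.819 − 0.81 = 1.009 mm.
Compatibility: PL/(AE) = 1.009 mm, so σ = P/A = E × (1.009/1550) = 135.4 MPa.
P = σA = 135.4 × 2275 = 308.1 kN.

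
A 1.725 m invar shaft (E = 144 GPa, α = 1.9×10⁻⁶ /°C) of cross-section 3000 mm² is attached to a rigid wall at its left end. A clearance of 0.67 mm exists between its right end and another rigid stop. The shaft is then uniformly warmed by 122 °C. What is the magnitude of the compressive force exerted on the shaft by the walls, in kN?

Free thermal elongation = αΔT L = 1.9×10⁻⁶ × 122 × 1725 = 0.3999 mm.
This is smaller than the 0.67 mm clearance, so the shaft expands freely without reaching the stop — the stress is zero.

P ≈ 0 kN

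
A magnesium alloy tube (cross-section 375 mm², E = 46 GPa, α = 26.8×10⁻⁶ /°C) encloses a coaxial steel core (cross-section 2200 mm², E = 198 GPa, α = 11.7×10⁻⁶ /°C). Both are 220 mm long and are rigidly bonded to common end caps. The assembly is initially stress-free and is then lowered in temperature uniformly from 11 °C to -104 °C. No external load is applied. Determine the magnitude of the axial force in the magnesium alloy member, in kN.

P ≈ 28.8 kN (tensile in the magnesium alloy)

The magnesium alloy has the larger α, so on cooling it would change length more than the steel if both were free. The rigid plates force a common final length, so the magnesium alloy is put into tension and the steel into compression, with equal and opposite forces P (no external load).
Compatibility of the two members (thermal + elastic change equal): (α₁ − α₂)ΔT = P·[1/(A₁E₁) + 1/(A₂E₂)].
|α₁ − α₂|·ΔT = 15.1×10⁻⁶ × 115 = 0.001737.
1/(A₁E₁) + 1/(A₂E₂) = 1/(375×46×10³) + 1/(2200×198×10³) = 6.027×10⁻⁸ N⁻¹.
P = 0.001737 / 6.027×10⁻⁸ = 28810 N = 28.81 kN.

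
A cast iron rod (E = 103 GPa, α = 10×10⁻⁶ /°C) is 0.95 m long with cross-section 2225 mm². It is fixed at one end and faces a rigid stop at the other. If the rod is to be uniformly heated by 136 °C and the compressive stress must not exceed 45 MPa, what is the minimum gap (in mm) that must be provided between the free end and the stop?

g ≈ 0.877 mm

Free expansion if unrestrained: δ_free = αΔT L = 10×10⁻⁶ × 136 × 950 = 1.292 mm.
A stress of 45 MPa corresponds to the wall pushing the rod back by σL/E = 45×950/(103×10³) = 0.415 mm.
So the gap has to take up the difference, g_min = δ_free − σL/E = 1.292 − 0.415 = 0.877 mm.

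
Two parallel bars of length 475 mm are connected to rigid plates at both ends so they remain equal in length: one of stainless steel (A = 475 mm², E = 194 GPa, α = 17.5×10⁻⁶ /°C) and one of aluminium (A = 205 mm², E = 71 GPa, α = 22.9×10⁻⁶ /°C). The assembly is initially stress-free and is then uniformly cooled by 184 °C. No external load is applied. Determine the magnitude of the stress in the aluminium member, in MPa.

σ ≈ 60.9 MPa (tensile)

The aluminium has the larger α, so on cooling it would change length more than the stainless steel if both were free. The rigid plates force a common final length, so the aluminium is put into tension and the stainless steel into compression, with equal and opposite forces P (no external load).
Compatibility of the two members (thermal + elastic change equal): (α₁ − α₂)ΔT = P·[1/(A₁E₁) + 1/(A₂E₂)].
|α₁ − α₂|·ΔT = 5.4×10⁻⁶ × 184 = 0.0009936.
1/(A₁E₁) + 1/(A₂E₂) = 1/(475×194×10³) + 1/(205×71×10³) = 7.956×10⁻⁸ N⁻¹.
P = 0.0009936 / 7.956×10⁻⁸ = 12490 N = 12.49 kN.
σ_{aluminium} = P/A₂ = 12490/205 = 60.92 MPa, tensile.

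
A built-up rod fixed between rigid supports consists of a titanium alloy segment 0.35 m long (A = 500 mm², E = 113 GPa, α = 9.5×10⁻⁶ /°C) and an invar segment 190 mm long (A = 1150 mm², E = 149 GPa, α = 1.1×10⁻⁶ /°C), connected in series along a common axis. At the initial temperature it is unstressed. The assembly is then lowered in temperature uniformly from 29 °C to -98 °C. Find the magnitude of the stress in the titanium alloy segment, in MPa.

σ ≈ 123 MPa (tensile)

If the supports were absent, the total length change would be Σ αᵢΔT Lᵢ = 9.5×10⁻⁶×127×350 + 1.1×10⁻⁶×127×190 = 0.4488 mm.
Since the ends are fixed, an axial force P builds up, equal in every segment, with P · Σ Lᵢ/(AᵢEᵢ) = δ_free.
The series flexibility is Σ Lᵢ/(AᵢEᵢ) = 350/(500×113×10³) + 190/(1150×149×10³) = 7.304×10⁻⁶ mm/N.
So P = 0.4488 / 7.304×10⁻⁶ = 61.45 kN, tensile.
σ_{titanium alloy} = P / A = 61450 / 500 = 122.9 MPa.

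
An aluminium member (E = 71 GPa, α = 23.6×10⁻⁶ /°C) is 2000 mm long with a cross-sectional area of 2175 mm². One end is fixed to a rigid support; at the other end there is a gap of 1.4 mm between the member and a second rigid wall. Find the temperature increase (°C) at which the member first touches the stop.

Contact occurs when the free expansion equals the gap: αΔT L = 1.4 mm.
ΔT = 1.4 / (23.6×10⁻⁶ × 2000) = 29.66 °C.

ΔT ≈ 29.7 °C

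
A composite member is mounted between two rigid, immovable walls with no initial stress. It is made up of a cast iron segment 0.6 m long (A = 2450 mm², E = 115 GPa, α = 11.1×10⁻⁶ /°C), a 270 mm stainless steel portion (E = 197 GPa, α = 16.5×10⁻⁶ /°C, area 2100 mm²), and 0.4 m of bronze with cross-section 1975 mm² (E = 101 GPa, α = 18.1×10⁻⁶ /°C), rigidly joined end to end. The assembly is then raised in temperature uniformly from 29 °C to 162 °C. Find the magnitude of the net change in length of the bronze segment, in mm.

|ΔL| ≈ 0.0596 mm

With the walls removed the bar would change length by δ_free = Σ αᵢΔT Lᵢ = 11.1×10⁻⁶×133×600 + 16.5×10⁻⁶×133×270 + 18.1×10⁻⁶×133×400 = 2.441 mm.
The walls prevent any net length change, so an axial force P (same in every segment) develops. Compatibility: P · Σ Lᵢ/(AᵢEᵢ) = δ_free.
Σ Lᵢ/(AᵢEᵢ) = 600/(2450×115×10³) + 270/(2100×197×10³) + 400/(1975×101×10³) = 4.787×10⁻⁶ mm/N.
P = 2.441 / 4.787×10⁻⁶ = 509900 N = 509.9 kN, compressive.
For the bronze segment, free thermal change = 18.1×10⁻⁶×133×400 = 0.9629 mm and elastic change from P = 509900×400/(1975×101×10³) = 1.023 mm; these oppose, so the net change is 0.0596 mm (segment shortens).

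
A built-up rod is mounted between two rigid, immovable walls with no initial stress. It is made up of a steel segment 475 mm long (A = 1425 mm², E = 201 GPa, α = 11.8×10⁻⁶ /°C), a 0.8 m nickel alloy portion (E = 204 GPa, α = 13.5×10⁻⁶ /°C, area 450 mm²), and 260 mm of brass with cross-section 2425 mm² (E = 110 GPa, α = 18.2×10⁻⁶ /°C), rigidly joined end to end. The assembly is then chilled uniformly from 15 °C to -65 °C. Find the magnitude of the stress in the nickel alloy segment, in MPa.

σ ≈ 331 MPa (tensile)

With the walls removed the bar would change length by δ_free = Σ αᵢΔT Lᵢ = 11.8×10⁻⁶×80×475 + 13.5×10⁻⁶×80×800 + 18.2×10⁻⁶×80×260 = 1.691 mm.
The rigid supports impose zero overall length change; the single axial force P common to all segments must satisfy P Σ Lᵢ/(AᵢEᵢ) = δ_free.
Σ Lᵢ/(AᵢEᵢ) = 475/(1425×201×10³) + 800/(450×204×10³) + 260/(2425×110×10³) = 1.135×10⁻⁵ mm/N.
So P = 1.691 / 1.135×10⁻⁵ = 149 kN, tensile.
σ_{nickel alloy} = P / A = 149000 / 450 = 331.1 MPa.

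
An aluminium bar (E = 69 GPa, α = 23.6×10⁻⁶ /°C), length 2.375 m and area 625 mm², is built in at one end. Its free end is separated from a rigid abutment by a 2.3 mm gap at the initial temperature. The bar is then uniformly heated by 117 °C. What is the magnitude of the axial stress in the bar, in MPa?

σ ≈ 124 MPa (compressive)

If the wall were absent the bar would grow by αΔT L = 23.6×10⁻⁶ × 117 × 2375 = 6.558 mm.
This exceeds the 2.3 mm gap, so the wall pushes back. The portion of expansion that must be recovered elastically is δ_free − gap = 6.558 − 2.3 = 4.258 mm.
That suppressed elongation corresponds to σ = E·Δ/L = 69×10³ × 4.258/2375 = 123.7 MPa.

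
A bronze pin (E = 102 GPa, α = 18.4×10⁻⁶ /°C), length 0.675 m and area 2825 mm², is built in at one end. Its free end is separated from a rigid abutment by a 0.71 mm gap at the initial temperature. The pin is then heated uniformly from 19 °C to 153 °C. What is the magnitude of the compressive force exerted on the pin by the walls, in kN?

P ≈ 407 kN

Unrestrained expansion: δ_free = αΔT L = 18.4×10⁻⁶ × 134 × 675 = 1.664 mm.
This exceeds the 0.71 mm gap, so the wall pushes back. The portion of expansion that must be recovered elastically is δ_free − gap = 1.664 − 0.71 = 0.9543 mm.
So σ = E(δ_free − g)/L = 102×10³ × 0.9543/675 = 144.2 MPa.
Force on the wall = σA = 144.2 × 2825 mm² = 407.4 kN.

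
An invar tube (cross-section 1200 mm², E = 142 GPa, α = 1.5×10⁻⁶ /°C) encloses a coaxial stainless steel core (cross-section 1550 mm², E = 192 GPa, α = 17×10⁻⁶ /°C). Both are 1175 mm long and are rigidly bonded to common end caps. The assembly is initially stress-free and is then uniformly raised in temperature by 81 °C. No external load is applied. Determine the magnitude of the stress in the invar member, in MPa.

σ ≈ 113 MPa (tensile)

Equilibrium of a rigid end plate with no external load gives equal and opposite internal forces ±P in the two members. Since α_{stainless steel} > α_{invar}, heating drives the stainless steel into compression and the invar into tension.
Setting the final lengths equal and cancelling L: (α₁ − α₂)ΔT = P/(A₁E₁) + P/(A₂E₂).
|α₁ − α₂|·ΔT = 15.5×10⁻⁶ × 81 = 0.001256.
1/(A₁E₁) + 1/(A₂E₂) = 1/(1200×142×10³) + 1/(1550×192×10³) = 9.229×10⁻⁹ N⁻¹.
P = 0.001256 / 9.229×10⁻⁹ = 136000 N = 136 kN.
σ_{invar} = P/A₁ = 136000/1200 = 113.4 MPa, tensile.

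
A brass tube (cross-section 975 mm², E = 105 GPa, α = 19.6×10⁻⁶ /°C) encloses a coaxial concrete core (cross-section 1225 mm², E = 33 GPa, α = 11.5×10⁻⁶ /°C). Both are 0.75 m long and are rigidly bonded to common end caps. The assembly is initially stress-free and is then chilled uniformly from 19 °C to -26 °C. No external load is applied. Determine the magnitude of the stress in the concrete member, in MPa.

σ ≈ 8.62 MPa (compressive)

Equilibrium of a rigid end plate with no external load gives equal and opposite internal forces ±P in the two members. Since α_{brass} > α_{concrete}, cooling drives the brass into tension and the concrete into compression.
Equating the net (thermal + elastic) strains gives |α₁ − α₂|·ΔT = P·[1/(A₁E₁) + 1/(A₂E₂)].
|α₁ − α₂|·ΔT = 8.1×10⁻⁶ × 45 = 0.0003645.
1/(A₁E₁) + 1/(A₂E₂) = 1/(975×105×10³) + 1/(1225×33×10³) = 3.451×10⁻⁸ N⁻¹.
So P = 0.0003645 / 3.451×10⁻⁸ = 10.56 kN.
σ_{concrete} = P/A₂ = 10560/1225 = 8.623 MPa, compressive.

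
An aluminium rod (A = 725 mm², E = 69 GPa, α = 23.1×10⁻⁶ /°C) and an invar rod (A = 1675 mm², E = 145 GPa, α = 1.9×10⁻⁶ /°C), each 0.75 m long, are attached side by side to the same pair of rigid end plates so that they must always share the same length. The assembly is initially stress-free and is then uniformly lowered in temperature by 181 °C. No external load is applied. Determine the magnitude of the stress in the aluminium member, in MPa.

σ ≈ 220 MPa (tensile)

Both members must finish at the same length. With the larger α, the aluminium tends to over-contract; the plates restrain it, putting the aluminium in tension and the invar in compression. With no external load the two internal forces are equal and opposite, magnitude P.
Setting the final lengths equal and cancelling L: (α₁ − α₂)ΔT = P/(A₁E₁) + P/(A₂E₂).
|α₁ − α₂|·ΔT = 21.2×10⁻⁶ × 181 = 0.003837.
1/(A₁E₁) + 1/(A₂E₂) = 1/(725×69×10³) + 1/(1675×145×10³) = 2.411×10⁻⁸ N⁻¹.
P = 0.003837 / 2.411×10⁻⁸ = 159200 N = 159.2 kN.
σ_{aluminium} = P/A₁ = 159200/725 = 219.5 MPa, tensile.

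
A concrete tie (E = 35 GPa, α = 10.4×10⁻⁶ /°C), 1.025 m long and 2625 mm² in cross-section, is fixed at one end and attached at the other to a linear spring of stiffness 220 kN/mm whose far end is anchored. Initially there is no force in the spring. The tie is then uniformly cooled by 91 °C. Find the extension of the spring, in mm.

δ ≈ 0.281 mm

Free thermal contraction: δ_free = αΔT L = 10.4×10⁻⁶ × 91 × 1025 = 0.9701 mm.
Let P be the tensile force in the spring. The tie extends elastically by PL/(AE) and the spring stretches by P/k; together these equal δ_free.
P [ L/(AE) + 1/k ] = δ_free → P [ 1025/(2625×35×10³) + 1/(220×10³) ] = 0.9701.
P = 0.9701 / 1.57×10⁻⁵ = 61780 N.
Spring extension = P/k = 61780/(220×10³) = 0.2808 mm.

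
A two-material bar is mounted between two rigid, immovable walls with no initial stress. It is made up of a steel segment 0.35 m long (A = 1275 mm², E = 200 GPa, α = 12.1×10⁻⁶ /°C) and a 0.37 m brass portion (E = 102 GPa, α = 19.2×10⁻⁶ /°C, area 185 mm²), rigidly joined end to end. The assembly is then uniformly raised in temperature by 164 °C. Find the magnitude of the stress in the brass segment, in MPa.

Free thermal expansion of the whole bar: Σ αᵢΔT Lᵢ = 12.1×10⁻⁶×164×350 + 19.2×10⁻⁶×164×370 = 1.86 mm.
Since the ends are fixed, an axial force P builds up, equal in every segment, with P · Σ Lᵢ/(AᵢEᵢ) = δ_free.
The series flexibility is Σ Lᵢ/(AᵢEᵢ) = 350/(1275×200×10³) + 370/(185×102×10³) = 2.098×10⁻⁵ mm/N.
P = 1.86 / 2.098×10⁻⁵ = 88630 N = 88.63 kN, compressive.
σ_{brass} = P / A = 88630 / 185 = 479.1 MPa.

σ ≈ 479 MPa (compressive)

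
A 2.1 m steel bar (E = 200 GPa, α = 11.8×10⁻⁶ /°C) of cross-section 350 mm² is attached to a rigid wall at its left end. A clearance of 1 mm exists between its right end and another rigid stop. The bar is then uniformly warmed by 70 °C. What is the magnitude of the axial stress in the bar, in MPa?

Free thermal elongation = αΔT L = 11.8×10⁻⁶ × 70 × 2100 = 1.735 mm.
The gap closes (δ_free > 1 mm) and the wall then resists a further 1.735 − 1 = 0.7346 mm of expansion.
Compatibility: PL/(AE) = 0.7346 mm, so σ = P/A = E × (0.7346/2100) = 69.96 MPa.

σ ≈ 70 MPa (compressive)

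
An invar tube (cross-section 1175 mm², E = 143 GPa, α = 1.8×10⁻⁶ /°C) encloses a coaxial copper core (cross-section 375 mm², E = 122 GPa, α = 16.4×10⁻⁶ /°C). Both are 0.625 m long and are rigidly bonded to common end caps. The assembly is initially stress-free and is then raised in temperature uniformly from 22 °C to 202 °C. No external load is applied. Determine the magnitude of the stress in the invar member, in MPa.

Both members must finish at the same length. With the larger α, the copper tends to over-expand; the plates restrain it, putting the copper in compression and the invar in tension. With no external load the two internal forces are equal and opposite, magnitude P.
Equating the net (thermal + elastic) strains gives |α₁ − α₂|·ΔT = P·[1/(A₁E₁) + 1/(A₂E₂)].
|α₁ − α₂|·ΔT = 14.6×10⁻⁶ × 180 = 0.002628.
1/(A₁E₁) + 1/(A₂E₂) = 1/(1175×143×10³) + 1/(375×122×10³) = 2.781×10⁻⁸ N⁻¹.
P = 0.002628 / 2.781×10⁻⁸ = 94500 N = 94.5 kN.
σ_{invar} = P/A₁ = 94500/1175 = 80.43 MPa, tensile.

σ ≈ 80.4 MPa (tensile)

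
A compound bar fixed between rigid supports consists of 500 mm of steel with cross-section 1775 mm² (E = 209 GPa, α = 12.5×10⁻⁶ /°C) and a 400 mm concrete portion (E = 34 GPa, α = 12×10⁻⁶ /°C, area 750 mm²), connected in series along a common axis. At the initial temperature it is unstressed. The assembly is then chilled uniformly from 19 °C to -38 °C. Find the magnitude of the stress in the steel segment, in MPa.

σ ≈ 20.8 MPa (tensile)

Free thermal contraction of the whole bar: Σ αᵢΔT Lᵢ = 12.5×10⁻⁶×57×500 + 12×10⁻⁶×57×400 = 0.6299 mm.
Since the ends are fixed, an axial force P builds up, equal in every segment, with P · Σ Lᵢ/(AᵢEᵢ) = δ_free.
The series flexibility is Σ Lᵢ/(AᵢEᵢ) = 500/(1775×209×10³) + 400/(750×34×10³) = 1.703×10⁻⁵ mm/N.
So P = 0.6299 / 1.703×10⁻⁵ = 36.98 kN, tensile.
σ_{steel} = P / A = 36980 / 1775 = 20.83 MPa.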